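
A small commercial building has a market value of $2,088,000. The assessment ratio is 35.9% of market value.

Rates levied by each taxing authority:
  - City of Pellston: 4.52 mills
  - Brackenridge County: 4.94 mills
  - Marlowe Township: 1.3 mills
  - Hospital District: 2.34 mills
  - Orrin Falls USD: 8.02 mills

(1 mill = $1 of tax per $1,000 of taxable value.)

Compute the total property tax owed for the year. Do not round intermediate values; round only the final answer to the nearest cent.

Assessed value = $2,088,000 × 0.359 = $749,592
City of Pellston: $749,592 × 0.00452 = $3,388.15584
Brackenridge County: $749,592 × 0.00494 = $3,702.98448
Marlowe Township: $749,592 × 0.0013 = $974.4696
Hospital District: $749,592 × 0.00234 = $1,754.04528
Orrin Falls USD: $749,592 × 0.00802 = $6,011.72784
Total = $3,388.15584 + $3,702.98448 + $974.4696 + $1,754.04528 + $6,011.72784 = $15,831.38304

$15,831.38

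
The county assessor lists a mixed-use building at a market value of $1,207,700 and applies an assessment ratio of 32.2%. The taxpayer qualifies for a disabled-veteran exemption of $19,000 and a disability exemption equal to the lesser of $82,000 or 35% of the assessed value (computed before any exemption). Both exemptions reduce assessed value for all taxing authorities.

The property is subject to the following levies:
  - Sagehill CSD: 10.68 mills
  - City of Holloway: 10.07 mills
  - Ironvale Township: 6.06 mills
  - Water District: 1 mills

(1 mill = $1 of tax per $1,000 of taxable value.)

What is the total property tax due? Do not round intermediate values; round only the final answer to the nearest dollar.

$8,006

Assessed value = $1,207,700 × 0.322 = $388,879.4
Disability exemption = min($82,000, 35% × $388,879.4) = min($82,000, $136,107.79) = $82,000 (dollar cap binds)
Taxable value = $388,879.4 − $19,000 − $82,000 = $287,879.4
Sagehill CSD: $287,879.4 × 0.01068 = $3,074.551992
City of Holloway: $287,879.4 × 0.01007 = $2,898.945558
Ironvale Township: $287,879.4 × 0.00606 = $1,744.549164
Water District: $287,879.4 × 0.001 = $287.8794
Total = $8,005.926114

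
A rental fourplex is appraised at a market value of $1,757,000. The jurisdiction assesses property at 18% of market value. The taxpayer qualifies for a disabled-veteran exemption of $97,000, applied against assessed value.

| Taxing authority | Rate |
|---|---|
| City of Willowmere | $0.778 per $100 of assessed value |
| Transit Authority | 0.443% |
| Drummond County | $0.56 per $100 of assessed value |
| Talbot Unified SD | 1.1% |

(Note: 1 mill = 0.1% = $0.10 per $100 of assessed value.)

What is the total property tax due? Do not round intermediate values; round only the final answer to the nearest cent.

Assessed value = $1,757,000 × 0.18 = $316,260
Taxable value = $316,260 − $97,000 = $219,260
City of Willowmere: $219,260 × 0.00778 = $1,705.8428
Transit Authority: $219,260 × 0.00443 = $971.3218
Drummond County: $219,260 × 0.0056 = $1,227.856
Talbot Unified SD: $219,260 × 0.011 = $2,411.86
Total = $6,316.8806

$6,316.88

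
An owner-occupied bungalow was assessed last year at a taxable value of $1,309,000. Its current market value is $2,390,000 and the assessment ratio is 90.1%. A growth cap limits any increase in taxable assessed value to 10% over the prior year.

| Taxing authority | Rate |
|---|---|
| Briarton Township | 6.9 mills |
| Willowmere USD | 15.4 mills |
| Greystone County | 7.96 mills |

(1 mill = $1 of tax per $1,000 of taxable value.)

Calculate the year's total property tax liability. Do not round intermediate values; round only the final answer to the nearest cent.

$43,571.37

Uncapped assessed value = $2,390,000 × 0.901 = $2,153,390
Cap limit = $1,309,000 × 1.1 = $1,439,900
Taxable assessed value = min($2,153,390, $1,439,900) = $1,439,900 (cap binds)
Briarton Township: $1,439,900 × 0.0069 = $9,935.31
Willowmere USD: $1,439,900 × 0.0154 = $22,174.46
Greystone County: $1,439,900 × 0.00796 = $11,461.604
Total = $43,571.374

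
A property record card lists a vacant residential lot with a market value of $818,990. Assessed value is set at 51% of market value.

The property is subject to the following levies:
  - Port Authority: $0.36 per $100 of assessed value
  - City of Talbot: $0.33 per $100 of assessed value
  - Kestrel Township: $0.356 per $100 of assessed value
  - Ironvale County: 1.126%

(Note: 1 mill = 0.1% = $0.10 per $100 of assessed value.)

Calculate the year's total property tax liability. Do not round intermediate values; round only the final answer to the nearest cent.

Assessed value = $818,990 × 0.51 = $417,684.9
Port Authority: $417,684.9 × 0.0036 = $1,503.66564
City of Talbot: $417,684.9 × 0.0033 = $1,378.36017
Kestrel Township: $417,684.9 × 0.00356 = $1,486.958244
Ironvale County: $417,684.9 × 0.01126 = $4,703.131974
Total = $9,072.116028

$9,072.12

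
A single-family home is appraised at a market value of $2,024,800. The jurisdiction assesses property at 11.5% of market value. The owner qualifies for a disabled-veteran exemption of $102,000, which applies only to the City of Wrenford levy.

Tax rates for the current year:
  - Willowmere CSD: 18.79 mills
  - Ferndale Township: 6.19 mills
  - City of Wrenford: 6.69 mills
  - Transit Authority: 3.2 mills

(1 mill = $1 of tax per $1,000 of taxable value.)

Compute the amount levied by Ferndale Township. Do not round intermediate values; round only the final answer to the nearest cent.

Assessed value = $2,024,800 × 0.115 = $232,852
Ferndale Township taxable value = $232,852 (exemption does not apply)
Ferndale Township levy = $232,852 × 0.00619 = $1,441.35388

$1,441.35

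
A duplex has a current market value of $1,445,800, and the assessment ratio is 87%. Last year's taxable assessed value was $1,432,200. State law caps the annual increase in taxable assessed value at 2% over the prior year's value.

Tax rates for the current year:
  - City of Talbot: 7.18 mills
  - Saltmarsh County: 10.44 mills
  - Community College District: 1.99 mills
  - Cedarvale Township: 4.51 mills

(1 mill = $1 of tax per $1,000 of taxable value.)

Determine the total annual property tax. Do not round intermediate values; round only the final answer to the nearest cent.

$30,339.25

Uncapped assessed value = $1,445,800 × 0.87 = $1,257,846
Cap limit = $1,432,200 × 1.02 = $1,460,844
Taxable assessed value = min($1,257,846, $1,460,844) = $1,257,846 (cap does not bind)
City of Talbot: $1,257,846 × 0.00718 = $9,031.33428
Saltmarsh County: $1,257,846 × 0.01044 = $13,131.91224
Community College District: $1,257,846 × 0.00199 = $2,503.11354
Cedarvale Township: $1,257,846 × 0.00451 = $5,672.88546
Total = $30,339.24552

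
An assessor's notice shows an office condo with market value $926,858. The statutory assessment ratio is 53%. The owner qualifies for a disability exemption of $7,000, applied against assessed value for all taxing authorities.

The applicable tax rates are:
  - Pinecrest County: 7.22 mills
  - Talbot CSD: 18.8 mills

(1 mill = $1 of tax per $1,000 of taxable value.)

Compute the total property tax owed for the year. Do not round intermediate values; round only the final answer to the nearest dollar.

Assessed value = $926,858 × 0.53 = $491,234.74
Taxable value = $491,234.74 − $7,000 = $484,234.74
Pinecrest County: $484,234.74 × 0.00722 = $3,496.1748228
Talbot CSD: $484,234.74 × 0.0188 = $9,103.613112
Total = $3,496.1748228 + $9,103.613112 = $12,599.7879348

$12,600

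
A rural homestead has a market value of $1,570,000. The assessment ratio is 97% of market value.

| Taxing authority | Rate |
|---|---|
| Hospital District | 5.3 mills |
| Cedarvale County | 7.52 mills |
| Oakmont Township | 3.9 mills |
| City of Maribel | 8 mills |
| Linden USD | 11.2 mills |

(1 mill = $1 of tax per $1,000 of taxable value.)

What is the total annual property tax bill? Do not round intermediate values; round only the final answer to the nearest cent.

Assessed value = $1,570,000 × 0.97 = $1,522,900
Hospital District: $1,522,900 × 0.0053 = $8,071.37
Cedarvale County: $1,522,900 × 0.00752 = $11,452.208
Oakmont Township: $1,522,900 × 0.0039 = $5,939.31
City of Maribel: $1,522,900 × 0.008 = $12,183.2
Linden USD: $1,522,900 × 0.0112 = $17,056.48
Total = $8,071.37 + $11,452.208 + $5,939.31 + $12,183.2 + $17,056.48 = $54,702.568

$54,702.57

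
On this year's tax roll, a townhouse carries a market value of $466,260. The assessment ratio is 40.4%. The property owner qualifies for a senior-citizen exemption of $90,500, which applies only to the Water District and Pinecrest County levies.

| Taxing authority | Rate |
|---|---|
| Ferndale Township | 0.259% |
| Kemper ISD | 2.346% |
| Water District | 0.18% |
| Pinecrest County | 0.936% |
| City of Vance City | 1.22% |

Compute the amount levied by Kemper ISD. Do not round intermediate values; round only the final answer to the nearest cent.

$4,419.14

Assessed value = $466,260 × 0.404 = $188,369.04
Kemper ISD taxable value = $188,369.04 (exemption does not apply)
Kemper ISD levy = $188,369.04 × 0.02346 = $4,419.1376784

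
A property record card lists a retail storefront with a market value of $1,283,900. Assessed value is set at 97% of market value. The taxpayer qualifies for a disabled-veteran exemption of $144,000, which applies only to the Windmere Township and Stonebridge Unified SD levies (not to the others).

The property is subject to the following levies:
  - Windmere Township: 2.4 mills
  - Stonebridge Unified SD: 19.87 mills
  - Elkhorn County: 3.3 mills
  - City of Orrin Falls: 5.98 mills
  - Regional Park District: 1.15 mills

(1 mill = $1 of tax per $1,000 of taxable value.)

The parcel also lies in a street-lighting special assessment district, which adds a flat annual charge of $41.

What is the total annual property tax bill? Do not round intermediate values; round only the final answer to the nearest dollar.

$37,558

Assessed value = $1,283,900 × 0.97 = $1,245,383
Windmere Township: ($1,245,383 − $144,000) × 0.0024 = $1,101,383 × 0.0024 = $2,643.3192
Stonebridge Unified SD: ($1,245,383 − $144,000) × 0.01987 = $1,101,383 × 0.01987 = $21,884.48021
Elkhorn County: $1,245,383 × 0.0033 = $4,109.7639
City of Orrin Falls: $1,245,383 × 0.00598 = $7,447.39034
Regional Park District: $1,245,383 × 0.00115 = $1,432.19045
Levies subtotal = $37,517.1441
Total = $37,517.1441 + $41 = $37,558.1441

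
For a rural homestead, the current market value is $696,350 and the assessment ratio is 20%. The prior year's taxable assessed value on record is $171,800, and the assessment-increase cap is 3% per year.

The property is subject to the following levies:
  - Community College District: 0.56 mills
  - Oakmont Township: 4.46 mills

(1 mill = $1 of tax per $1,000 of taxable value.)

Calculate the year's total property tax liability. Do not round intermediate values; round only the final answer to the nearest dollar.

Uncapped assessed value = $696,350 × 0.2 = $139,270
Cap limit = $171,800 × 1.03 = $176,954
Taxable assessed value = min($139,270, $176,954) = $139,270 (cap does not bind)
Community College District: $139,270 × 0.00056 = $77.9912
Oakmont Township: $139,270 × 0.00446 = $621.1442
Total = $699.1354

$699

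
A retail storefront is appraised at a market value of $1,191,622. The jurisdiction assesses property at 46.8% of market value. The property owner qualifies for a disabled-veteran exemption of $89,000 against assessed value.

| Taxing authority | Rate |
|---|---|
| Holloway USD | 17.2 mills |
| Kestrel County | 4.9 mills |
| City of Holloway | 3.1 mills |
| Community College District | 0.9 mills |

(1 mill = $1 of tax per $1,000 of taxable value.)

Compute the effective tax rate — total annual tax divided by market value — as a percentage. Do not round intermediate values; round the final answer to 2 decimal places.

1.03%

Assessed value = $1,191,622 × 0.468 = $557,679.096
Taxable value = $557,679.096 − $89,000 = $468,679.096
Holloway USD: $468,679.096 × 0.0172 = $8,061.2804512
Kestrel County: $468,679.096 × 0.0049 = $2,296.5275704
City of Holloway: $468,679.096 × 0.0031 = $1,452.9051976
Community College District: $468,679.096 × 0.0009 = $421.8111864
Total tax = $12,232.5244056
Effective rate = $12,232.5244056 ÷ $1,191,622 = 1.03% of market value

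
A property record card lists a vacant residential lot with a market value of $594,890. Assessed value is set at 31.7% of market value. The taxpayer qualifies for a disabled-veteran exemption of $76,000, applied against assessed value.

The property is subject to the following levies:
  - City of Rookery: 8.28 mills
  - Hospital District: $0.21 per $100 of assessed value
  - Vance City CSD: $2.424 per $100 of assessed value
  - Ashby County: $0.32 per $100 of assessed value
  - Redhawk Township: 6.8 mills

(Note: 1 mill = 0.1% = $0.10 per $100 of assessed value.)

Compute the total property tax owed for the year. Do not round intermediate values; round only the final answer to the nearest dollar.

$5,023

Assessed value = $594,890 × 0.317 = $188,580.13
Taxable value = $188,580.13 − $76,000 = $112,580.13
City of Rookery: $112,580.13 × 0.00828 = $932.1634764
Hospital District: $112,580.13 × 0.0021 = $236.418273
Vance City CSD: $112,580.13 × 0.02424 = $2,728.9423512
Ashby County: $112,580.13 × 0.0032 = $360.256416
Redhawk Township: $112,580.13 × 0.0068 = $765.544884
Total = $5,023.3254006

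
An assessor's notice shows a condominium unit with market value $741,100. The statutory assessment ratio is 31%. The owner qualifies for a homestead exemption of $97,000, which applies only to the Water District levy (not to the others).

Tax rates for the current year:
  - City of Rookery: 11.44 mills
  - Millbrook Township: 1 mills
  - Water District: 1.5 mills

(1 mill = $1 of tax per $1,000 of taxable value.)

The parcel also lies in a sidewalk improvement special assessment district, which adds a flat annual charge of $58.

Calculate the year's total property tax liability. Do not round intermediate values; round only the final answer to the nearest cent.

Assessed value = $741,100 × 0.31 = $229,741
City of Rookery: $229,741 × 0.01144 = $2,628.23704
Millbrook Township: $229,741 × 0.001 = $229.741
Water District: ($229,741 − $97,000) × 0.0015 = $132,741 × 0.0015 = $199.1115
Levies subtotal = $3,057.08954
Total = $3,057.08954 + $58 = $3,115.08954

$3,115.09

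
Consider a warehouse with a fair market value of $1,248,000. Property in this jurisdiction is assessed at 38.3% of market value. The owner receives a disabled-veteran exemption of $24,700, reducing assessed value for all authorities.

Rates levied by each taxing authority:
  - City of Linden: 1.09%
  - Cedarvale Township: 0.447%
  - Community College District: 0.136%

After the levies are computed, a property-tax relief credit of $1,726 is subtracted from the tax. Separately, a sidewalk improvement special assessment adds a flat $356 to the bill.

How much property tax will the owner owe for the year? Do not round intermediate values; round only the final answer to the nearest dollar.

Assessed value = $1,248,000 × 0.383 = $477,984
Taxable value = $477,984 − $24,700 = $453,284
City of Linden: $453,284 × 0.0109 = $4,940.7956
Cedarvale Township: $453,284 × 0.00447 = $2,026.17948
Community College District: $453,284 × 0.00136 = $616.46624
Levies subtotal = $7,583.44132
After credit = $7,583.44132 − $1,726 = $5,857.44132
Total = $5,857.44132 + $356 = $6,213.44132

$6,213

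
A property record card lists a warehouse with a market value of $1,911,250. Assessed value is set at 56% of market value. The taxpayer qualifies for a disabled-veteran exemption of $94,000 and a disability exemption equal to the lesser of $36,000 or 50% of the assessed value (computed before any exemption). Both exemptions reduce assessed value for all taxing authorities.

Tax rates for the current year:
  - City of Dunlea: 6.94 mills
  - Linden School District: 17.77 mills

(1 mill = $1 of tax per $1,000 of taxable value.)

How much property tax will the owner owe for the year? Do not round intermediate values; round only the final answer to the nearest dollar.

Assessed value = $1,911,250 × 0.56 = $1,070,300
Disability exemption = min($36,000, 50% × $1,070,300) = min($36,000, $535,150) = $36,000 (dollar cap binds)
Taxable value = $1,070,300 − $94,000 − $36,000 = $940,300
City of Dunlea: $940,300 × 0.00694 = $6,525.682
Linden School District: $940,300 × 0.01777 = $16,709.131
Total = $23,234.813

$23,235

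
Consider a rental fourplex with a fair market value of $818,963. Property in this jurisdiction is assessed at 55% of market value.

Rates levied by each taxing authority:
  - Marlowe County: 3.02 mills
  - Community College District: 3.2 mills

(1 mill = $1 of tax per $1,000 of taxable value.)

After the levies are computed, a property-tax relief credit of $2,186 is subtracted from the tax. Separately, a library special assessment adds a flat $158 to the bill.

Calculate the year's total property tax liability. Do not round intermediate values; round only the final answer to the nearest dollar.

Assessed value = $818,963 × 0.55 = $450,429.65
Marlowe County: $450,429.65 × 0.00302 = $1,360.297543
Community College District: $450,429.65 × 0.0032 = $1,441.37488
Levies subtotal = $2,801.672423
After credit = $2,801.672423 − $2,186 = $615.672423
Total = $615.672423 + $158 = $773.672423

$774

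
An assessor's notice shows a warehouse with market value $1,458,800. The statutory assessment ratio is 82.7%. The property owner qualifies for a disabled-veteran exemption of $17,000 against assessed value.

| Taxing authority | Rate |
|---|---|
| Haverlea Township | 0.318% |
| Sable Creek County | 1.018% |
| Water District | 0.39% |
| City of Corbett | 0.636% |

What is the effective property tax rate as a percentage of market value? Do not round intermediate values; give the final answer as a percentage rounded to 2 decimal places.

1.93%

Assessed value = $1,458,800 × 0.827 = $1,206,427.6
Taxable value = $1,206,427.6 − $17,000 = $1,189,427.6
Haverlea Township: $1,189,427.6 × 0.00318 = $3,782.379768
Sable Creek County: $1,189,427.6 × 0.01018 = $12,108.372968
Water District: $1,189,427.6 × 0.0039 = $4,638.76764
City of Corbett: $1,189,427.6 × 0.00636 = $7,564.759536
Total tax = $28,094.279912
Effective rate = $28,094.279912 ÷ $1,458,800 = 1.93% of market value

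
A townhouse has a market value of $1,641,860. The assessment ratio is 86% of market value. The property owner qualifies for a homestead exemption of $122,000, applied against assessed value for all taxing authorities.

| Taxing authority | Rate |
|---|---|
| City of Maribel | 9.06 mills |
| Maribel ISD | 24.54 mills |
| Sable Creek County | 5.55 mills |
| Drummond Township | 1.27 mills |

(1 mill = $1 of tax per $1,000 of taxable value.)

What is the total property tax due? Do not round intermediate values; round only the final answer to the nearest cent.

$52,141.78

Assessed value = $1,641,860 × 0.86 = $1,411,999.6
Taxable value = $1,411,999.6 − $122,000 = $1,289,999.6
City of Maribel: $1,289,999.6 × 0.00906 = $11,687.396376
Maribel ISD: $1,289,999.6 × 0.02454 = $31,656.590184
Sable Creek County: $1,289,999.6 × 0.00555 = $7,159.49778
Drummond Township: $1,289,999.6 × 0.00127 = $1,638.299492
Total = $11,687.396376 + $31,656.590184 + $7,159.49778 + $1,638.299492 = $52,141.783832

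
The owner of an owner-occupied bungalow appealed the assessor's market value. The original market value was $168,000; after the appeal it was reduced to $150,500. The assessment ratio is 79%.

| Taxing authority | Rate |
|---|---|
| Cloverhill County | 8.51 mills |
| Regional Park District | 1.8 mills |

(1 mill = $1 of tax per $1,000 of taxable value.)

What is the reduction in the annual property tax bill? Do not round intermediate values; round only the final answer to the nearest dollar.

$143

Old assessed value = $168,000 × 0.79 = $132,720
New assessed value = $150,500 × 0.79 = $118,895
Combined rate = 0.00851 + 0.0018 = 0.01031
Old tax = $132,720 × 0.01031 = $1,368.3432
New tax = $118,895 × 0.01031 = $1,225.80745
Reduction = $1,368.3432 − $1,225.80745 = $142.53575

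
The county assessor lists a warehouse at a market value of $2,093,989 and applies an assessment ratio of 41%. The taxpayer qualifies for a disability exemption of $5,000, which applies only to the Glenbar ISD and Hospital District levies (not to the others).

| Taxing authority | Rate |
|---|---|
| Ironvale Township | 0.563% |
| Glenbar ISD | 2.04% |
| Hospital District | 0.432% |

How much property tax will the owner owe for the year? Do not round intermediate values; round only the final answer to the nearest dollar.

$25,933

Assessed value = $2,093,989 × 0.41 = $858,535.49
Ironvale Township: $858,535.49 × 0.00563 = $4,833.5548087
Glenbar ISD: ($858,535.49 − $5,000) × 0.0204 = $853,535.49 × 0.0204 = $17,412.123996
Hospital District: ($858,535.49 − $5,000) × 0.00432 = $853,535.49 × 0.00432 = $3,687.2733168
Total = $25,932.9521215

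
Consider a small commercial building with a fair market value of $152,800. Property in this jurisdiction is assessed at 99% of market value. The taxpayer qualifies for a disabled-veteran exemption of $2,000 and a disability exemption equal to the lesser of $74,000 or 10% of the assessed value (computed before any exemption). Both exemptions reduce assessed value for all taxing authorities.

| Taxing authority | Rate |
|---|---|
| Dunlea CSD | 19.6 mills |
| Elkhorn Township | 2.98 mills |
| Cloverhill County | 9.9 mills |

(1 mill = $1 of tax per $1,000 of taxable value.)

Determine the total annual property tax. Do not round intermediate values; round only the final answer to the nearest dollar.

Assessed value = $152,800 × 0.99 = $151,272
Disability exemption = min($74,000, 10% × $151,272) = min($74,000, $15,127.2) = $15,127.2 (percentage binds)
Taxable value = $151,272 − $2,000 − $15,127.2 = $134,144.8
Dunlea CSD: $134,144.8 × 0.0196 = $2,629.23808
Elkhorn Township: $134,144.8 × 0.00298 = $399.751504
Cloverhill County: $134,144.8 × 0.0099 = $1,328.03352
Total = $4,357.023104

$4,357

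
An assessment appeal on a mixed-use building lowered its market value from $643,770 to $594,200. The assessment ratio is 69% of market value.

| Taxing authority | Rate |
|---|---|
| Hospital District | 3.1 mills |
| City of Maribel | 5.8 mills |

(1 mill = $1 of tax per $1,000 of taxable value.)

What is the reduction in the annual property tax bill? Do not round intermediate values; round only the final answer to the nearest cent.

Old assessed value = $643,770 × 0.69 = $444,201.3
New assessed value = $594,200 × 0.69 = $409,998
Combined rate = 0.0031 + 0.0058 = 0.0089
Old tax = $444,201.3 × 0.0089 = $3,953.39157
New tax = $409,998 × 0.0089 = $3,648.9822
Reduction = $3,953.39157 − $3,648.9822 = $304.40937

$304.41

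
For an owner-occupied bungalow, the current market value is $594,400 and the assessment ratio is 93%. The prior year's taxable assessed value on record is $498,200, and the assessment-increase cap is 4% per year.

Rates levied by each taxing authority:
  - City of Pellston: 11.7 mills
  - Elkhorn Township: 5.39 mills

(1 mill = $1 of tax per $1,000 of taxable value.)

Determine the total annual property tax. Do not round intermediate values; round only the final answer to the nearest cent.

$8,854.81

Uncapped assessed value = $594,400 × 0.93 = $552,792
Cap limit = $498,200 × 1.04 = $518,128
Taxable assessed value = min($552,792, $518,128) = $518,128 (cap binds)
City of Pellston: $518,128 × 0.0117 = $6,062.0976
Elkhorn Township: $518,128 × 0.00539 = $2,792.70992
Total = $8,854.80752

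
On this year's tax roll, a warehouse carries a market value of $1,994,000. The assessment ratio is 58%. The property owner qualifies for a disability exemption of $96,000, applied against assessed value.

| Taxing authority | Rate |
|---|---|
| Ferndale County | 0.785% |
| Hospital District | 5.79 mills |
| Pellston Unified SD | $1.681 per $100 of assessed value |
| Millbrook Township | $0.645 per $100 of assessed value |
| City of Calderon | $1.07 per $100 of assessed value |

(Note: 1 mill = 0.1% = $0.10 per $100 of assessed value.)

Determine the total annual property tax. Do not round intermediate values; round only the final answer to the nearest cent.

Assessed value = $1,994,000 × 0.58 = $1,156,520
Taxable value = $1,156,520 − $96,000 = $1,060,520
Ferndale County: $1,060,520 × 0.00785 = $8,325.082
Hospital District: $1,060,520 × 0.00579 = $6,140.4108
Pellston Unified SD: $1,060,520 × 0.01681 = $17,827.3412
Millbrook Township: $1,060,520 × 0.00645 = $6,840.354
City of Calderon: $1,060,520 × 0.0107 = $11,347.564
Total = $50,480.752

$50,480.75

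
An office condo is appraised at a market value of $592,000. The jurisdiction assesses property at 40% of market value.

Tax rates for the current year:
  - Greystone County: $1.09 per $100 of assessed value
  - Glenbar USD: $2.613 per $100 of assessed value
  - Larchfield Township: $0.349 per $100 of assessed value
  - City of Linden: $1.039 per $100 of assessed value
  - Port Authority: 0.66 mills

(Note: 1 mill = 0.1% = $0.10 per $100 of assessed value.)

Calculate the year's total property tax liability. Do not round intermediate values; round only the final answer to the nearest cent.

Assessed value = $592,000 × 0.4 = $236,800
Greystone County: $236,800 × 0.0109 = $2,581.12
Glenbar USD: $236,800 × 0.02613 = $6,187.584
Larchfield Township: $236,800 × 0.00349 = $826.432
City of Linden: $236,800 × 0.01039 = $2,460.352
Port Authority: $236,800 × 0.00066 = $156.288
Total = $12,211.776

$12,211.78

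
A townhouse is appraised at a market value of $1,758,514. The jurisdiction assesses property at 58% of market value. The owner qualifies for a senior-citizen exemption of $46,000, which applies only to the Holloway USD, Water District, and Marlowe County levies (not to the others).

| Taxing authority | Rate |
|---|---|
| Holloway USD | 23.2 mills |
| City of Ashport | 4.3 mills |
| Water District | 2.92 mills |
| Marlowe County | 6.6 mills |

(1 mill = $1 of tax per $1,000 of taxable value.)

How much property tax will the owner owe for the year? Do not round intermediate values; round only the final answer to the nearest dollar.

$36,253

Assessed value = $1,758,514 × 0.58 = $1,019,938.12
Holloway USD: ($1,019,938.12 − $46,000) × 0.0232 = $973,938.12 × 0.0232 = $22,595.364384
City of Ashport: $1,019,938.12 × 0.0043 = $4,385.733916
Water District: ($1,019,938.12 − $46,000) × 0.00292 = $973,938.12 × 0.00292 = $2,843.8993104
Marlowe County: ($1,019,938.12 − $46,000) × 0.0066 = $973,938.12 × 0.0066 = $6,427.991592
Total = $36,252.9892024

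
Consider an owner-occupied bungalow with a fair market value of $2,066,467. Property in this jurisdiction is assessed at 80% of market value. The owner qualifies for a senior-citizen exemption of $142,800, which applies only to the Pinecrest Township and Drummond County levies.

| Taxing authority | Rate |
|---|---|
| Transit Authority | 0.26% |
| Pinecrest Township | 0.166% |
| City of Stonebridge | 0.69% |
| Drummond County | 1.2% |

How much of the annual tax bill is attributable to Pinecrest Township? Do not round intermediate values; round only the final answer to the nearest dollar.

Assessed value = $2,066,467 × 0.8 = $1,653,173.6
Pinecrest Township taxable value = $1,653,173.6 − $142,800 = $1,510,373.6
Pinecrest Township levy = $1,510,373.6 × 0.00166 = $2,507.220176

$2,507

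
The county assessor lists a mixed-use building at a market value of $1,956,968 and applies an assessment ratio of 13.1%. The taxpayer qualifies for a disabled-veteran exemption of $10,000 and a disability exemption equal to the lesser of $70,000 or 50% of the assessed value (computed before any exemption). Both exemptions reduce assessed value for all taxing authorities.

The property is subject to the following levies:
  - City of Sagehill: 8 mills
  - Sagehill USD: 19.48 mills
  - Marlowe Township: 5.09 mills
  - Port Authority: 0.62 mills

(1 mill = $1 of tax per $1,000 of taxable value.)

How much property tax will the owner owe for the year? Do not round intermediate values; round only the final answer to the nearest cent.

$5,853.48

Assessed value = $1,956,968 × 0.131 = $256,362.808
Disability exemption = min($70,000, 50% × $256,362.808) = min($70,000, $128,181.404) = $70,000 (dollar cap binds)
Taxable value = $256,362.808 − $10,000 − $70,000 = $176,362.808
City of Sagehill: $176,362.808 × 0.008 = $1,410.902464
Sagehill USD: $176,362.808 × 0.01948 = $3,435.54749984
Marlowe Township: $176,362.808 × 0.00509 = $897.68669272
Port Authority: $176,362.808 × 0.00062 = $109.34494096
Total = $5,853.48159752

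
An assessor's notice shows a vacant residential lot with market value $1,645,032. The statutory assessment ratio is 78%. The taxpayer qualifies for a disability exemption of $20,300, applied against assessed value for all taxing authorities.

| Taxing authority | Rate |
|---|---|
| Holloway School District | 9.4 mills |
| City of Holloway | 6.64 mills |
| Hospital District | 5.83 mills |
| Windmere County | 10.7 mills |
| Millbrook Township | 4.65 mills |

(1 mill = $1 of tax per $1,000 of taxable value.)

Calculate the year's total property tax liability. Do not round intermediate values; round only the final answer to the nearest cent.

Assessed value = $1,645,032 × 0.78 = $1,283,124.96
Taxable value = $1,283,124.96 − $20,300 = $1,262,824.96
Holloway School District: $1,262,824.96 × 0.0094 = $11,870.554624
City of Holloway: $1,262,824.96 × 0.00664 = $8,385.1577344
Hospital District: $1,262,824.96 × 0.00583 = $7,362.2695168
Windmere County: $1,262,824.96 × 0.0107 = $13,512.227072
Millbrook Township: $1,262,824.96 × 0.00465 = $5,872.136064
Total = $11,870.554624 + $8,385.1577344 + $7,362.2695168 + $13,512.227072 + $5,872.136064 = $47,002.3450112

$47,002.35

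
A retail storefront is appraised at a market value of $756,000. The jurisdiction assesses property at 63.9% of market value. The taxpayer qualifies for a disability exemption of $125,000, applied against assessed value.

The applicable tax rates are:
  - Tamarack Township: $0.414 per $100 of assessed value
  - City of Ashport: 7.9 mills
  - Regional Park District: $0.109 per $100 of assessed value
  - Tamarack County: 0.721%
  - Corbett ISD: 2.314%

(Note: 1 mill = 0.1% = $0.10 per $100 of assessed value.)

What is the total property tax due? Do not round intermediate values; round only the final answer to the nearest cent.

$15,569.49

Assessed value = $756,000 × 0.639 = $483,084
Taxable value = $483,084 − $125,000 = $358,084
Tamarack Township: $358,084 × 0.00414 = $1,482.46776
City of Ashport: $358,084 × 0.0079 = $2,828.8636
Regional Park District: $358,084 × 0.00109 = $390.31156
Tamarack County: $358,084 × 0.00721 = $2,581.78564
Corbett ISD: $358,084 × 0.02314 = $8,286.06376
Total = $15,569.49232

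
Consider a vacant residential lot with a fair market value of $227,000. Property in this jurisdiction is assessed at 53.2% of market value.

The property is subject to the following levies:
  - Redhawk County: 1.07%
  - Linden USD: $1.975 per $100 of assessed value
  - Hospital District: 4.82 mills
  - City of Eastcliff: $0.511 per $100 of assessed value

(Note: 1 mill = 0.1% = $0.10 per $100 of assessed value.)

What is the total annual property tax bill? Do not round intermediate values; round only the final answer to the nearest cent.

$4,876.45

Assessed value = $227,000 × 0.532 = $120,764
Redhawk County: $120,764 × 0.0107 = $1,292.1748
Linden USD: $120,764 × 0.01975 = $2,385.089
Hospital District: $120,764 × 0.00482 = $582.08248
City of Eastcliff: $120,764 × 0.00511 = $617.10404
Total = $4,876.45032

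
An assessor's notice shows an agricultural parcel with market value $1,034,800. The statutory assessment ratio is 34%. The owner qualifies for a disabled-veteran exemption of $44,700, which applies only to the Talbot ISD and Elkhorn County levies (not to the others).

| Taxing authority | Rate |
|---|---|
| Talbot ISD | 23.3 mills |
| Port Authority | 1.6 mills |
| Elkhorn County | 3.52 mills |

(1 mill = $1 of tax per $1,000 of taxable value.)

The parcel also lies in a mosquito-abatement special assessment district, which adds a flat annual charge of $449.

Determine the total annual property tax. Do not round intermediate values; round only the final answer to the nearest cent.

$9,249.21

Assessed value = $1,034,800 × 0.34 = $351,832
Talbot ISD: ($351,832 − $44,700) × 0.0233 = $307,132 × 0.0233 = $7,156.1756
Port Authority: $351,832 × 0.0016 = $562.9312
Elkhorn County: ($351,832 − $44,700) × 0.00352 = $307,132 × 0.00352 = $1,081.10464
Levies subtotal = $8,800.21144
Total = $8,800.21144 + $449 = $9,249.21144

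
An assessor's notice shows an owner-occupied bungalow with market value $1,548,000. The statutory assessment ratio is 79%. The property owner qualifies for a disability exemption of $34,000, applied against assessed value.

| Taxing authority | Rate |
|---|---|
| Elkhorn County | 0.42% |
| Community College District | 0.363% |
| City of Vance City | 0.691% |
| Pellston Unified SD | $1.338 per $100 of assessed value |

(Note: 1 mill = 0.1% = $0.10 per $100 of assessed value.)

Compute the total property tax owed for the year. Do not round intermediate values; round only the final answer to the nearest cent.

$33,432.43

Assessed value = $1,548,000 × 0.79 = $1,222,920
Taxable value = $1,222,920 − $34,000 = $1,188,920
Elkhorn County: $1,188,920 × 0.0042 = $4,993.464
Community College District: $1,188,920 × 0.00363 = $4,315.7796
City of Vance City: $1,188,920 × 0.00691 = $8,215.4372
Pellston Unified SD: $1,188,920 × 0.01338 = $15,907.7496
Total = $33,432.4304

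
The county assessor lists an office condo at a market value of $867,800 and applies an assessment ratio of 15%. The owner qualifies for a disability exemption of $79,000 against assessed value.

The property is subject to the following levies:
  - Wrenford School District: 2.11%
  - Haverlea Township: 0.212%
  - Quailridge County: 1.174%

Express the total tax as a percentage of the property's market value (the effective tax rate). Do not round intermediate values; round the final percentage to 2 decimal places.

0.21%

Assessed value = $867,800 × 0.15 = $130,170
Taxable value = $130,170 − $79,000 = $51,170
Wrenford School District: $51,170 × 0.0211 = $1,079.687
Haverlea Township: $51,170 × 0.00212 = $108.4804
Quailridge County: $51,170 × 0.01174 = $600.7358
Total tax = $1,788.9032
Effective rate = $1,788.9032 ÷ $867,800 = 0.21% of market value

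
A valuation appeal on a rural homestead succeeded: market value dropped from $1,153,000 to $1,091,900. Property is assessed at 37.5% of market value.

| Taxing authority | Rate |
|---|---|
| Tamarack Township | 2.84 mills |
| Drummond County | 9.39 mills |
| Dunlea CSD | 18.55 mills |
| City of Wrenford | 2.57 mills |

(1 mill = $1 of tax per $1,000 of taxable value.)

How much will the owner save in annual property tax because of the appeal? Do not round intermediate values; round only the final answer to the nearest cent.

$764.13

Old assessed value = $1,153,000 × 0.375 = $432,375
New assessed value = $1,091,900 × 0.375 = $409,462.5
Combined rate = 0.00284 + 0.00939 + 0.01855 + 0.00257 = 0.03335
Old tax = $432,375 × 0.03335 = $14,419.70625
New tax = $409,462.5 × 0.03335 = $13,655.574375
Reduction = $14,419.70625 − $13,655.574375 = $764.131875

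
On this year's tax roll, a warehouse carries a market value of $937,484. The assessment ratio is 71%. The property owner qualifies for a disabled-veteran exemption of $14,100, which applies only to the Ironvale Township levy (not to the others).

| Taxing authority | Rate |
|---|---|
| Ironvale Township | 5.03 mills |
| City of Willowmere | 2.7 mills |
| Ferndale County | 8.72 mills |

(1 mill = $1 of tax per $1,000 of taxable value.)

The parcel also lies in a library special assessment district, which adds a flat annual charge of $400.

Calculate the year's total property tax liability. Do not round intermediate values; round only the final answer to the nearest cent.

Assessed value = $937,484 × 0.71 = $665,613.64
Ironvale Township: ($665,613.64 − $14,100) × 0.00503 = $651,513.64 × 0.00503 = $3,277.1136092
City of Willowmere: $665,613.64 × 0.0027 = $1,797.156828
Ferndale County: $665,613.64 × 0.00872 = $5,804.1509408
Levies subtotal = $10,878.421378
Total = $10,878.421378 + $400 = $11,278.421378

$11,278.42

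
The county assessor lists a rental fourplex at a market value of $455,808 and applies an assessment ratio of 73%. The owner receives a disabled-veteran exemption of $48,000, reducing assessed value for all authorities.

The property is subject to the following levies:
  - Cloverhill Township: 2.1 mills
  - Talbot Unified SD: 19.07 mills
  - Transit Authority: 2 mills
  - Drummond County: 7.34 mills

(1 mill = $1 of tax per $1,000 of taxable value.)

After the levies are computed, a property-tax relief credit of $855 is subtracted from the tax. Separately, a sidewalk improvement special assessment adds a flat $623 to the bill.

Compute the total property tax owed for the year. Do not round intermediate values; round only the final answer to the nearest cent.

Assessed value = $455,808 × 0.73 = $332,739.84
Taxable value = $332,739.84 − $48,000 = $284,739.84
Cloverhill Township: $284,739.84 × 0.0021 = $597.953664
Talbot Unified SD: $284,739.84 × 0.01907 = $5,429.9887488
Transit Authority: $284,739.84 × 0.002 = $569.47968
Drummond County: $284,739.84 × 0.00734 = $2,089.9904256
Levies subtotal = $8,687.4125184
After credit = $8,687.4125184 − $855 = $7,832.4125184
Total = $7,832.4125184 + $623 = $8,455.4125184

$8,455.41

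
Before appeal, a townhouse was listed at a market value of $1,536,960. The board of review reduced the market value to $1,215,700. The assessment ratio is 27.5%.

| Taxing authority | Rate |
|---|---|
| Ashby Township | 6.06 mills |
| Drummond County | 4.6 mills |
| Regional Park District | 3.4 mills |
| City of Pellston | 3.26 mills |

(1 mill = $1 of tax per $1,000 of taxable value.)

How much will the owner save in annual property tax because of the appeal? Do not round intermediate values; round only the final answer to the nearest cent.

Old assessed value = $1,536,960 × 0.275 = $422,664
New assessed value = $1,215,700 × 0.275 = $334,317.5
Combined rate = 0.00606 + 0.0046 + 0.0034 + 0.00326 = 0.01732
Old tax = $422,664 × 0.01732 = $7,320.54048
New tax = $334,317.5 × 0.01732 = $5,790.3791
Reduction = $7,320.54048 − $5,790.3791 = $1,530.16138

$1,530.16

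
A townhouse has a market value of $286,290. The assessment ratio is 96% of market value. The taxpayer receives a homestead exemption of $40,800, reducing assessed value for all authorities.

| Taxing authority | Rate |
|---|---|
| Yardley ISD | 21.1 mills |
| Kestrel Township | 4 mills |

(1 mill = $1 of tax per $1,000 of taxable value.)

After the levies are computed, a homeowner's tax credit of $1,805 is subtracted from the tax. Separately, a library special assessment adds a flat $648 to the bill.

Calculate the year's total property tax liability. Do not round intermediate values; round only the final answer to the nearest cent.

Assessed value = $286,290 × 0.96 = $274,838.4
Taxable value = $274,838.4 − $40,800 = $234,038.4
Yardley ISD: $234,038.4 × 0.0211 = $4,938.21024
Kestrel Township: $234,038.4 × 0.004 = $936.1536
Levies subtotal = $5,874.36384
After credit = $5,874.36384 − $1,805 = $4,069.36384
Total = $4,069.36384 + $648 = $4,717.36384

$4,717.36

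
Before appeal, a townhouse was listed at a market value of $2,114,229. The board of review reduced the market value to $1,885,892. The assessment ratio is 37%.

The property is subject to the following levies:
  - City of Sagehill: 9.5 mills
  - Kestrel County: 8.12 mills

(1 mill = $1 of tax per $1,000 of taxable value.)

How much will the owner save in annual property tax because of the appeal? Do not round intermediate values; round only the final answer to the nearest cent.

$1,488.62

Old assessed value = $2,114,229 × 0.37 = $782,264.73
New assessed value = $1,885,892 × 0.37 = $697,780.04
Combined rate = 0.0095 + 0.00812 = 0.01762
Old tax = $782,264.73 × 0.01762 = $13,783.5045426
New tax = $697,780.04 × 0.01762 = $12,294.8843048
Reduction = $13,783.5045426 − $12,294.8843048 = $1,488.6202378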